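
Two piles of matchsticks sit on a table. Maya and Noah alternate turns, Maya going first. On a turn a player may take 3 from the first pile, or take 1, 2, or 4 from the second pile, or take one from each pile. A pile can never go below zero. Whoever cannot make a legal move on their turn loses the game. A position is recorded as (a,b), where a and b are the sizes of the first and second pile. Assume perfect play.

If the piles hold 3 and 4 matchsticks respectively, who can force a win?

Maya wins.

Compute win/loss labels from the base case upward. A position with no move is L. Any other position is W if it can reach an L in one move, else L.
No move ever increases a pile, so every position that can arise here has a ≤ 3 and b ≤ 4; it is enough to label the cells with 0 ≤ a ≤ 3 and 0 ≤ b ≤ 4.
Every move lowers a or b (never raises either), so fill the grid row by row in increasing a, and left to right within a row: each cell's successors are then already labelled.
      b=0  b=1  b=2  b=3  b=4
a=0:    L    W    W    L    W
a=1:    L    W    W    L    W
a=2:    L    W    W    L    W
a=3:    W    W    L    W    W
Cells with no legal move (terminal, hence L): (0,0), (1,0), (2,0).
The remaining L cells, each justified by listing all of its moves:
(0,3): only reaches (0,2)(W), (0,1)(W), all W → L
(1,3): only reaches (1,2)(W), (1,1)(W), (0,2)(W), all W → L
(2,3): only reaches (2,2)(W), (2,1)(W), (1,2)(W), all W → L
(3,2): only reaches (0,2)(W), (3,1)(W), (3,0)(W), (2,1)(W), all W → L
Every other cell has at least one move into one of the L cells above, so it is W.
The starting position (3,4) is W: Maya should move to (3,2), handing over an L position.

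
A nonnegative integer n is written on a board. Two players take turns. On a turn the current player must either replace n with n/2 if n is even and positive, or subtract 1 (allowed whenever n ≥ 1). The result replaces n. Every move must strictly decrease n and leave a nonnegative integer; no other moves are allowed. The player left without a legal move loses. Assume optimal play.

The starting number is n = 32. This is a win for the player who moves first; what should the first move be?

Work bottom-up. With no move the player to move loses. Otherwise the position is W if at least one move leads to an L position for the opponent, and L if every move leads to a W.
n=0: no move → L
n=1: W (go to 0, an L position)
n=2: L (sole option 1(W) is W)
n=3: W (go to 2, an L position)
n=4: W (go to 2, an L position)
n=5: L (sole option 4(W) is W)
n=6: W (go to 5, an L position)
n=7: L (sole option 6(W) is W)
n=8: W (go to 7, an L position)
n=9: L (sole option 8(W) is W)
n=10: W (go to 5, an L position)
n=11: L (sole option 10(W) is W)
n=12: W (go to 11, an L position)
n=13: L (sole option 12(W) is W)
n=14: W (go to 7, an L position)
n=15: L (sole option 14(W) is W)
n=16: W (go to 15, an L position)
n=17: L (sole option 16(W) is W)
n=18: W (go to 9, an L position)
n=19: L (sole option 18(W) is W)
n=20: W (go to 19, an L position)
n=21: L (sole option 20(W) is W)
n=22: W (go to 11, an L position)
n=23: L (sole option 22(W) is W)
n=24: W (go to 23, an L position)
n=25: L (sole option 24(W) is W)
n=26: W (go to 13, an L position)
n=27: L (sole option 26(W) is W)
n=28: W (go to 27, an L position)
n=29: L (sole option 28(W) is W)
n=30: W (go to 15, an L position)
n=31: L (sole option 30(W) is W)
n=32: W (go to 31, an L position)
From 32, the L positions reachable in one move are: 31.

Move to 31.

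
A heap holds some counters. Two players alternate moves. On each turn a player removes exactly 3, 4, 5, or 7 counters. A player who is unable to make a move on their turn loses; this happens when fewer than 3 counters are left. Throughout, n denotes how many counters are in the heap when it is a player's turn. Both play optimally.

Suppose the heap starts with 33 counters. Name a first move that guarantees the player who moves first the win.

Remove 3, leaving 30.

Work bottom-up. With no move the player to move loses. Otherwise the position is W if at least one move leads to an L position for the opponent, and L if every move leads to a W.
n=0: no move → L
n=1: no move → L
n=2: no move → L
n=3: W (go to 0, an L position)
n=4: W (go to 1, an L position)
n=5: W (go to 2, an L position)
n=6: W (go to 2, an L position)
n=7: W (go to 2, an L position)
n=8: W (go to 1, an L position)
n=9: W (go to 2, an L position)
n=10: L (options 7(W), 6(W), 5(W), 3(W) are all W)
n=11: L (options 8(W), 7(W), 6(W), 4(W) are all W)
n=12: L (options 9(W), 8(W), 7(W), 5(W) are all W)
n=13: W (go to 10, an L position)
n=14: W (go to 11, an L position)
n=15: W (go to 12, an L position)
n=16: W (go to 12, an L position)
n=17: W (go to 12, an L position)
n=18: W (go to 11, an L position)
n=19: W (go to 12, an L position)
n=20: L (options 17(W), 16(W), 15(W), 13(W) are all W)
n=21: L (options 18(W), 17(W), 16(W), 14(W) are all W)
n=22: L (options 19(W), 18(W), 17(W), 15(W) are all W)
n=23: W (go to 20, an L position)
n=24: W (go to 21, an L position)
n=25: W (go to 22, an L position)
n=26: W (go to 22, an L position)
n=27: W (go to 22, an L position)
n=28: W (go to 21, an L position)
n=29: W (go to 22, an L position)
n=30: L (options 27(W), 26(W), 25(W), 23(W) are all W)
n=31: L (options 28(W), 27(W), 26(W), 24(W) are all W)
n=32: L (options 29(W), 28(W), 27(W), 25(W) are all W)
n=33: W (go to 30, an L position)
From 33, the L positions reachable in one move are: 30.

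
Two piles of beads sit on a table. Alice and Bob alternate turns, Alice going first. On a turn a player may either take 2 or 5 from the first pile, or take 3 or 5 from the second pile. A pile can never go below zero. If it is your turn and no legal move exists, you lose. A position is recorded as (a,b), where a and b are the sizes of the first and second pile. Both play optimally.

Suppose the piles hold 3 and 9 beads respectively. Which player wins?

Build the W/L table. Terminal = L. A non-terminal position is W if it has a move to some L; otherwise it is L.
No move ever increases a pile, so every position that can arise here has a ≤ 3 and b ≤ 9; it is enough to label the cells with 0 ≤ a ≤ 3 and 0 ≤ b ≤ 9.
Every move lowers a or b (never raises either), so fill the grid row by row in increasing a, and left to right within a row: each cell's successors are then already labelled.
      b=0  b=1  b=2  b=3  b=4  b=5  b=6  b=7  b=8  b=9
a=0:    L    L    L    W    W    W    W    W    L    L
a=1:    L    L    L    W    W    W    W    W    L    L
a=2:    W    W    W    L    L    L    W    W    W    W
a=3:    W    W    W    L    L    L    W    W    W    W
Cells with no legal move (terminal, hence L): (0,0), (0,1), (0,2), (1,0), (1,1), (1,2).
The remaining L cells, each justified by listing all of its moves:
(0,8): only reaches (0,5)(W), (0,3)(W), all W → L
(0,9): only reaches (0,6)(W), (0,4)(W), all W → L
(1,8): only reaches (1,5)(W), (1,3)(W), all W → L
(1,9): only reaches (1,6)(W), (1,4)(W), all W → L
(2,3): only reaches (0,3)(W), (2,0)(W), all W → L
(2,4): only reaches (0,4)(W), (2,1)(W), all W → L
(2,5): only reaches (0,5)(W), (2,2)(W), (2,0)(W), all W → L
(3,3): only reaches (1,3)(W), (3,0)(W), all W → L
(3,4): only reaches (1,4)(W), (3,1)(W), all W → L
(3,5): only reaches (1,5)(W), (3,2)(W), (3,0)(W), all W → L
Every other cell has at least one move into one of the L cells above, so it is W.
From (3,9) Alice can move to (1,9), reaching an L position.

Alice wins.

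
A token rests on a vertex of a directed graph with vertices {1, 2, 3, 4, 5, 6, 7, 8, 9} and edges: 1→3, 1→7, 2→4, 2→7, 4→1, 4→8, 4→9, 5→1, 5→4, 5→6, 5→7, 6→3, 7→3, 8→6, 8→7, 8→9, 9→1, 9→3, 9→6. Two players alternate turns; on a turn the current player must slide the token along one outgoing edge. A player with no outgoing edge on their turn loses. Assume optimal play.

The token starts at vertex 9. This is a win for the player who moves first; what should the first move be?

Move to 3.

Compute win/loss labels from the base case upward. A position with no move is L. Any other position is W if it can reach an L in one move, else L.
Every edge goes from a vertex to one that appears earlier in the order 3, 6, 7, 1, 9, 8, 4, 5, 2, so processing vertices in that order labels each vertex after all of its successors.
3: no outgoing edge → L
6: W (go to 3, an L position)
7: W (go to 3, an L position)
1: W (go to 3, an L position)
9: W (go to 3, an L position)
8: L (options 9(W), 7(W), 6(W) are all W)
4: W (go to 8, an L position)
5: L (options 4(W), 1(W), 7(W), 6(W) are all W)
2: L (options 4(W), 7(W) are all W)
From 9, the L positions reachable in one move are: 3.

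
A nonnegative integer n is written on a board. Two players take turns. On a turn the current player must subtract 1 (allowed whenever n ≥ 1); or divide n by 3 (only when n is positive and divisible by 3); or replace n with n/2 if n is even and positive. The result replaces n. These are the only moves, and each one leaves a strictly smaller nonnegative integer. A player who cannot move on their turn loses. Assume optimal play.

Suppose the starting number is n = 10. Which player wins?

The first player wins.

Label each position W (a win for the player to move) or L (a loss). A position with no legal move is L; any other position is W exactly when some move reaches an L, and L when every move reaches a W.
n=0: no move → L
n=1: can move to 0, which is L ⇒ W
n=2: the only move is to 1(W), a W ⇒ L
n=3: can move to 2, which is L ⇒ W
n=4: can move to 2, which is L ⇒ W
n=5: the only move is to 4(W), a W ⇒ L
n=6: can move to 2, which is L ⇒ W
n=7: the only move is to 6(W), a W ⇒ L
n=8: can move to 7, which is L ⇒ W
n=9: moves to 3(W), 8(W); every one is W ⇒ L
n=10: can move to 5, which is L ⇒ W
From 10 the player to move can move to 5, reaching an L position.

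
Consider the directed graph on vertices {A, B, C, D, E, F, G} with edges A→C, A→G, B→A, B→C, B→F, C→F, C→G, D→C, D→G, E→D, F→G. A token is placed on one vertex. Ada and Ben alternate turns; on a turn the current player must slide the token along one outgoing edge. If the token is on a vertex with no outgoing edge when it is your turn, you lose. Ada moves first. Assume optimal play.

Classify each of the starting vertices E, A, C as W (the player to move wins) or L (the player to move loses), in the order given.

Use the standard recursion: the mover loses at a terminal position; elsewhere, the mover wins exactly when some move hands the opponent an L position.
Every edge goes from a vertex to one that appears earlier in the order G, F, C, A, D, E, B, so processing vertices in that order labels each vertex after all of its successors.
G: no outgoing edge → L
F: W (go to G, an L position)
C: W (go to G, an L position)
A: W (go to G, an L position)
D: W (go to G, an L position)
E: L (sole option D(W) is W)
B: L (options A(W), C(W), F(W) are all W)

E: L, A: W, C: W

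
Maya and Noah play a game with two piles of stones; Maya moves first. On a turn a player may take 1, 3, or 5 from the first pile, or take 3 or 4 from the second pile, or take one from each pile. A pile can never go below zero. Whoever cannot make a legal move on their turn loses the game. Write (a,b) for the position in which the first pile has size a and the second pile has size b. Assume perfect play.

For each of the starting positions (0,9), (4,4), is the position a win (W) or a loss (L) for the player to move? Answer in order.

Positions with no move are L. A position that does have a move is losing for the player to move precisely when every available move leads to a winning position for the opponent. Fill in the labels:
No move ever increases a pile, so every position that can arise here has a ≤ 4 and b ≤ 9; it is enough to label the cells with 0 ≤ a ≤ 4 and 0 ≤ b ≤ 9.
Every move lowers a or b (never raises either), so fill the grid row by row in increasing a, and left to right within a row: each cell's successors are then already labelled.
      b=0  b=1  b=2  b=3  b=4  b=5  b=6  b=7  b=8  b=9
a=0:    L    L    L    W    W    W    W    L    L    L
a=1:    W    W    W    W    L    L    L    W    W    W
a=2:    L    L    L    W    W    W    W    W    L    L
a=3:    W    W    W    W    L    L    L    W    W    W
a=4:    L    L    L    W    W    W    W    W    L    L
Cells with no legal move (terminal, hence L): (0,0), (0,1), (0,2).
The remaining L cells, each justified by listing all of its moves:
(0,7): L (options (0,4)(W), (0,3)(W) are all W)
(0,8): L (options (0,5)(W), (0,4)(W) are all W)
(0,9): L (options (0,6)(W), (0,5)(W) are all W)
(1,4): L (options (0,4)(W), (1,1)(W), (1,0)(W), (0,3)(W) are all W)
(1,5): L (options (0,5)(W), (1,2)(W), (1,1)(W), (0,4)(W) are all W)
(1,6): L (options (0,6)(W), (1,3)(W), (1,2)(W), (0,5)(W) are all W)
(2,0): L (sole option (1,0)(W) is W)
(2,1): L (options (1,1)(W), (1,0)(W) are all W)
(2,2): L (options (1,2)(W), (1,1)(W) are all W)
(2,8): L (options (1,8)(W), (2,5)(W), (2,4)(W), (1,7)(W) are all W)
(2,9): L (options (1,9)(W), (2,6)(W), (2,5)(W), (1,8)(W) are all W)
(3,4): L (options (2,4)(W), (0,4)(W), (3,1)(W), (3,0)(W), (2,3)(W) are all W)
(3,5): L (options (2,5)(W), (0,5)(W), (3,2)(W), (3,1)(W), (2,4)(W) are all W)
(3,6): L (options (2,6)(W), (0,6)(W), (3,3)(W), (3,2)(W), (2,5)(W) are all W)
(4,0): L (options (3,0)(W), (1,0)(W) are all W)
(4,1): L (options (3,1)(W), (1,1)(W), (3,0)(W) are all W)
(4,2): L (options (3,2)(W), (1,2)(W), (3,1)(W) are all W)
(4,8): L (options (3,8)(W), (1,8)(W), (4,5)(W), (4,4)(W), (3,7)(W) are all W)
(4,9): L (options (3,9)(W), (1,9)(W), (4,6)(W), (4,5)(W), (3,8)(W) are all W)
Every other cell has at least one move into one of the L cells above, so it is W.
(0,9): one of the L cells justified above, so L
(4,4): the move to (3,4) reaches an L cell, so W

(0,9): L, (4,4): W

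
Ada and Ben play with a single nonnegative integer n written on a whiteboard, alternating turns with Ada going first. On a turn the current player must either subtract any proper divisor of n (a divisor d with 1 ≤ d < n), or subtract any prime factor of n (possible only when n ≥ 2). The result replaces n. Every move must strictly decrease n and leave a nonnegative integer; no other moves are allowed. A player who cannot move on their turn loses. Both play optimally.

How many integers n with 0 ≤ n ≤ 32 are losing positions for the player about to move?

Build the W/L table. Terminal = L. A non-terminal position is W if it has a move to some L; otherwise it is L.
n=0: no move → L
n=1: no move → L
n=2: W (go to 0, an L position)
n=3: W (go to 0, an L position)
n=4: L (options 2(W), 3(W) are all W)
n=5: W (go to 0, an L position)
n=6: W (go to 4, an L position)
n=7: W (go to 0, an L position)
n=8: W (go to 4, an L position)
n=9: L (options 6(W), 8(W) are all W)
n=10: W (go to 9, an L position)
n=11: W (go to 0, an L position)
n=12: W (go to 9, an L position)
n=13: W (go to 0, an L position)
n=14: L (options 7(W), 12(W), 13(W) are all W)
n=15: W (go to 14, an L position)
n=16: W (go to 14, an L position)
n=17: W (go to 0, an L position)
n=18: W (go to 9, an L position)
n=19: W (go to 0, an L position)
n=20: L (options 10(W), 15(W), 16(W), 18(W), 19(W) are all W)
n=21: W (go to 14, an L position)
n=22: W (go to 20, an L position)
n=23: W (go to 0, an L position)
n=24: W (go to 20, an L position)
n=25: W (go to 20, an L position)
n=26: L (options 13(W), 24(W), 25(W) are all W)
n=27: W (go to 26, an L position)
n=28: W (go to 14, an L position)
n=29: W (go to 0, an L position)
n=30: W (go to 20, an L position)
n=31: W (go to 0, an L position)
n=32: L (options 16(W), 24(W), 28(W), 30(W), 31(W) are all W)
L entries with 0 ≤ n ≤ 32: n = 0, 1, 4, 9, 14, 20, 26, 32; that makes 8.

8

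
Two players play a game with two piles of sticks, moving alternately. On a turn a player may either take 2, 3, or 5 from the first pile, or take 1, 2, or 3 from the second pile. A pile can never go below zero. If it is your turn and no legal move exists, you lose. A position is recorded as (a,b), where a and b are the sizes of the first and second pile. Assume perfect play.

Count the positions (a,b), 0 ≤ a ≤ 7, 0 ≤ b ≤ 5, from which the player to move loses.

13

Use the standard recursion: the mover loses at a terminal position; elsewhere, the mover wins exactly when some move hands the opponent an L position.
Every move lowers a or b (never raises either), so fill the grid row by row in increasing a, and left to right within a row: each cell's successors are then already labelled.
      b=0  b=1  b=2  b=3  b=4  b=5
a=0:    L    W    W    W    L    W
a=1:    L    W    W    W    L    W
a=2:    W    L    W    W    W    L
a=3:    W    L    W    W    W    L
a=4:    W    W    L    W    W    W
a=5:    W    W    L    W    W    W
a=6:    W    W    W    L    W    W
a=7:    L    W    W    W    L    W
Cells with no legal move (terminal, hence L): (0,0), (1,0).
The remaining L cells, each justified by listing all of its moves:
(0,4): L (options (0,3)(W), (0,2)(W), (0,1)(W) are all W)
(1,4): L (options (1,3)(W), (1,2)(W), (1,1)(W) are all W)
(2,1): L (options (0,1)(W), (2,0)(W) are all W)
(2,5): L (options (0,5)(W), (2,4)(W), (2,3)(W), (2,2)(W) are all W)
(3,1): L (options (1,1)(W), (0,1)(W), (3,0)(W) are all W)
(3,5): L (options (1,5)(W), (0,5)(W), (3,4)(W), (3,3)(W), (3,2)(W) are all W)
(4,2): L (options (2,2)(W), (1,2)(W), (4,1)(W), (4,0)(W) are all W)
(5,2): L (options (3,2)(W), (2,2)(W), (0,2)(W), (5,1)(W), (5,0)(W) are all W)
(6,3): L (options (4,3)(W), (3,3)(W), (1,3)(W), (6,2)(W), (6,1)(W), (6,0)(W) are all W)
(7,0): L (options (5,0)(W), (4,0)(W), (2,0)(W) are all W)
(7,4): L (options (5,4)(W), (4,4)(W), (2,4)(W), (7,3)(W), (7,2)(W), (7,1)(W) are all W)
Every other cell has at least one move into one of the L cells above, so it is W.
L cells per row: a=0: 2, a=1: 2, a=2: 2, a=3: 2, a=4: 1, a=5: 1, a=6: 1, a=7: 2; total 13.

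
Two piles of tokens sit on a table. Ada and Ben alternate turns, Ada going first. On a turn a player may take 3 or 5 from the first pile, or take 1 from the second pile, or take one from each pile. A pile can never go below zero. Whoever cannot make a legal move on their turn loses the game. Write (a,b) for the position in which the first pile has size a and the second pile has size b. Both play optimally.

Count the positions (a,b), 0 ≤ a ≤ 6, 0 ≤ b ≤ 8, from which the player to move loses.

Work bottom-up. With no move the player to move loses. Otherwise the position is W if at least one move leads to an L position for the opponent, and L if every move leads to a W.
Every move lowers a or b (never raises either), so fill the grid row by row in increasing a, and left to right within a row: each cell's successors are then already labelled.
      b=0  b=1  b=2  b=3  b=4  b=5  b=6  b=7  b=8
a=0:    L    W    L    W    L    W    L    W    L
a=1:    L    W    L    W    L    W    L    W    L
a=2:    L    W    L    W    L    W    L    W    L
a=3:    W    W    W    W    W    W    W    W    W
a=4:    W    L    W    L    W    L    W    L    W
a=5:    W    L    W    L    W    L    W    L    W
a=6:    W    L    W    L    W    L    W    L    W
Cells with no legal move (terminal, hence L): (0,0), (1,0), (2,0).
The remaining L cells, each justified by listing all of its moves:
(0,2): L (sole option (0,1)(W) is W)
(0,4): L (sole option (0,3)(W) is W)
(0,6): L (sole option (0,5)(W) is W)
(0,8): L (sole option (0,7)(W) is W)
(1,2): L (options (1,1)(W), (0,1)(W) are all W)
(1,4): L (options (1,3)(W), (0,3)(W) are all W)
(1,6): L (options (1,5)(W), (0,5)(W) are all W)
(1,8): L (options (1,7)(W), (0,7)(W) are all W)
(2,2): L (options (2,1)(W), (1,1)(W) are all W)
(2,4): L (options (2,3)(W), (1,3)(W) are all W)
(2,6): L (options (2,5)(W), (1,5)(W) are all W)
(2,8): L (options (2,7)(W), (1,7)(W) are all W)
(4,1): L (options (1,1)(W), (4,0)(W), (3,0)(W) are all W)
(4,3): L (options (1,3)(W), (4,2)(W), (3,2)(W) are all W)
(4,5): L (options (1,5)(W), (4,4)(W), (3,4)(W) are all W)
(4,7): L (options (1,7)(W), (4,6)(W), (3,6)(W) are all W)
(5,1): L (options (2,1)(W), (0,1)(W), (5,0)(W), (4,0)(W) are all W)
(5,3): L (options (2,3)(W), (0,3)(W), (5,2)(W), (4,2)(W) are all W)
(5,5): L (options (2,5)(W), (0,5)(W), (5,4)(W), (4,4)(W) are all W)
(5,7): L (options (2,7)(W), (0,7)(W), (5,6)(W), (4,6)(W) are all W)
(6,1): L (options (3,1)(W), (1,1)(W), (6,0)(W), (5,0)(W) are all W)
(6,3): L (options (3,3)(W), (1,3)(W), (6,2)(W), (5,2)(W) are all W)
(6,5): L (options (3,5)(W), (1,5)(W), (6,4)(W), (5,4)(W) are all W)
(6,7): L (options (3,7)(W), (1,7)(W), (6,6)(W), (5,6)(W) are all W)
Every other cell has at least one move into one of the L cells above, so it is W.
L cells per row: a=0: 5, a=1: 5, a=2: 5, a=3: 0, a=4: 4, a=5: 4, a=6: 4; total 27.

27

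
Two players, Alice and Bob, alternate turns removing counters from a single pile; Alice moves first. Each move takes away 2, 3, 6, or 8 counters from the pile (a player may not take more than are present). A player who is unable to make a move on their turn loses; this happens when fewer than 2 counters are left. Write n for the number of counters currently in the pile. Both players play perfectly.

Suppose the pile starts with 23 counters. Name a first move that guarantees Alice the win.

Remove 8, leaving 15.

Use the standard recursion: the mover loses at a terminal position; elsewhere, the mover wins exactly when some move hands the opponent an L position.
n=0: no move → L
n=1: no move → L
n=2: can move to 0, which is L ⇒ W
n=3: can move to 1, which is L ⇒ W
n=4: can move to 1, which is L ⇒ W
n=5: moves to 3(W), 2(W); every one is W ⇒ L
n=6: can move to 0, which is L ⇒ W
n=7: can move to 5, which is L ⇒ W
n=8: can move to 5, which is L ⇒ W
n=9: can move to 1, which is L ⇒ W
n=10: moves to 8(W), 7(W), 4(W), 2(W); every one is W ⇒ L
n=11: can move to 5, which is L ⇒ W
n=12: can move to 10, which is L ⇒ W
n=13: can move to 10, which is L ⇒ W
n=14: moves to 12(W), 11(W), 8(W), 6(W); every one is W ⇒ L
n=15: moves to 13(W), 12(W), 9(W), 7(W); every one is W ⇒ L
n=16: can move to 14, which is L ⇒ W
n=17: can move to 15, which is L ⇒ W
n=18: can move to 15, which is L ⇒ W
n=19: moves to 17(W), 16(W), 13(W), 11(W); every one is W ⇒ L
n=20: can move to 14, which is L ⇒ W
n=21: can move to 19, which is L ⇒ W
n=22: can move to 19, which is L ⇒ W
n=23: can move to 15, which is L ⇒ W
From 23, the L positions reachable in one move are: 15.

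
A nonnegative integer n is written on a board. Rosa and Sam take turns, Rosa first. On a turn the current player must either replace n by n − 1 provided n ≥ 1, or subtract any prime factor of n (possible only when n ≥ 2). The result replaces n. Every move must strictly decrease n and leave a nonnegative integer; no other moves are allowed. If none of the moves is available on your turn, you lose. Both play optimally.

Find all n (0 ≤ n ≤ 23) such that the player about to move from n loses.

0, 4, 8, 12, 16, 20

Classify positions by backward induction: terminal positions (no move available) are L. From any other position, the mover wins iff some move reaches an L.
n=0: no move → L
n=1: W (go to 0, an L position)
n=2: W (go to 0, an L position)
n=3: W (go to 0, an L position)
n=4: L (options 2(W), 3(W) are all W)
n=5: W (go to 0, an L position)
n=6: W (go to 4, an L position)
n=7: W (go to 0, an L position)
n=8: L (options 6(W), 7(W) are all W)
n=9: W (go to 8, an L position)
n=10: W (go to 8, an L position)
n=11: W (go to 0, an L position)
n=12: L (options 9(W), 10(W), 11(W) are all W)
n=13: W (go to 0, an L position)
n=14: W (go to 12, an L position)
n=15: W (go to 12, an L position)
n=16: L (options 14(W), 15(W) are all W)
n=17: W (go to 0, an L position)
n=18: W (go to 16, an L position)
n=19: W (go to 0, an L position)
n=20: L (options 15(W), 18(W), 19(W) are all W)
n=21: W (go to 20, an L position)
n=22: W (go to 20, an L position)
n=23: W (go to 0, an L position)
Reading off the rows marked L gives the requested list; there are 6 such values of n.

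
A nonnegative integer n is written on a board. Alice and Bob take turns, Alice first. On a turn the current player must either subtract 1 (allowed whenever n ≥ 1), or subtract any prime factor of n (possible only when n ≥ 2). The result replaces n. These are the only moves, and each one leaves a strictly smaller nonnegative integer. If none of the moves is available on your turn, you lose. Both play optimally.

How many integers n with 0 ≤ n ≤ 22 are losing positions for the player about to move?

6

Compute win/loss labels from the base case upward. A position with no move is L. Any other position is W if it can reach an L in one move, else L.
n=0: no move → L
n=1: can move to 0, which is L ⇒ W
n=2: can move to 0, which is L ⇒ W
n=3: can move to 0, which is L ⇒ W
n=4: moves to 2(W), 3(W); every one is W ⇒ L
n=5: can move to 0, which is L ⇒ W
n=6: can move to 4, which is L ⇒ W
n=7: can move to 0, which is L ⇒ W
n=8: moves to 6(W), 7(W); every one is W ⇒ L
n=9: can move to 8, which is L ⇒ W
n=10: can move to 8, which is L ⇒ W
n=11: can move to 0, which is L ⇒ W
n=12: moves to 9(W), 10(W), 11(W); every one is W ⇒ L
n=13: can move to 0, which is L ⇒ W
n=14: can move to 12, which is L ⇒ W
n=15: can move to 12, which is L ⇒ W
n=16: moves to 14(W), 15(W); every one is W ⇒ L
n=17: can move to 0, which is L ⇒ W
n=18: can move to 16, which is L ⇒ W
n=19: can move to 0, which is L ⇒ W
n=20: moves to 15(W), 18(W), 19(W); every one is W ⇒ L
n=21: can move to 20, which is L ⇒ W
n=22: can move to 20, which is L ⇒ W
L entries with 0 ≤ n ≤ 22: n = 0, 4, 8, 12, 16, 20; that makes 6.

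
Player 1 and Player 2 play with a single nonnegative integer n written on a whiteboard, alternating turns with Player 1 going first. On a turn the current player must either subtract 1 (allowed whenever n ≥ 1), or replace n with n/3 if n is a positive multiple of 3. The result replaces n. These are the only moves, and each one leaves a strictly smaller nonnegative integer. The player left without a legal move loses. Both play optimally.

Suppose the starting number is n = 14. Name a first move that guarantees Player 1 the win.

Move to 13.

Work bottom-up. With no move the player to move loses. Otherwise the position is W if at least one move leads to an L position for the opponent, and L if every move leads to a W.
n=0: no move → L
n=1: can move to 0, which is L ⇒ W
n=2: the only move is to 1(W), a W ⇒ L
n=3: can move to 2, which is L ⇒ W
n=4: the only move is to 3(W), a W ⇒ L
n=5: can move to 4, which is L ⇒ W
n=6: can move to 2, which is L ⇒ W
n=7: the only move is to 6(W), a W ⇒ L
n=8: can move to 7, which is L ⇒ W
n=9: moves to 3(W), 8(W); every one is W ⇒ L
n=10: can move to 9, which is L ⇒ W
n=11: the only move is to 10(W), a W ⇒ L
n=12: can move to 4, which is L ⇒ W
n=13: the only move is to 12(W), a W ⇒ L
n=14: can move to 13, which is L ⇒ W
From 14, the L positions reachable in one move are: 13.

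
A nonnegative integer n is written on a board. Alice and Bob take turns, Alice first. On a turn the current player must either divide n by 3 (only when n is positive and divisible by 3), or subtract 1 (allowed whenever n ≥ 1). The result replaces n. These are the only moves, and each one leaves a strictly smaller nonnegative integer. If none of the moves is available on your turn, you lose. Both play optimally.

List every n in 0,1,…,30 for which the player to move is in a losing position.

0, 2, 4, 7, 9, 11, 13, 15, 17, 19, 22, 24, 26, 28, 30

Use the standard recursion: the mover loses at a terminal position; elsewhere, the mover wins exactly when some move hands the opponent an L position.
n=0: no move → L
n=1: can move to 0, which is L ⇒ W
n=2: the only move is to 1(W), a W ⇒ L
n=3: can move to 2, which is L ⇒ W
n=4: the only move is to 3(W), a W ⇒ L
n=5: can move to 4, which is L ⇒ W
n=6: can move to 2, which is L ⇒ W
n=7: the only move is to 6(W), a W ⇒ L
n=8: can move to 7, which is L ⇒ W
n=9: moves to 3(W), 8(W); every one is W ⇒ L
n=10: can move to 9, which is L ⇒ W
n=11: the only move is to 10(W), a W ⇒ L
n=12: can move to 4, which is L ⇒ W
n=13: the only move is to 12(W), a W ⇒ L
n=14: can move to 13, which is L ⇒ W
n=15: moves to 5(W), 14(W); every one is W ⇒ L
n=16: can move to 15, which is L ⇒ W
n=17: the only move is to 16(W), a W ⇒ L
n=18: can move to 17, which is L ⇒ W
n=19: the only move is to 18(W), a W ⇒ L
n=20: can move to 19, which is L ⇒ W
n=21: can move to 7, which is L ⇒ W
n=22: the only move is to 21(W), a W ⇒ L
n=23: can move to 22, which is L ⇒ W
n=24: moves to 8(W), 23(W); every one is W ⇒ L
n=25: can move to 24, which is L ⇒ W
n=26: the only move is to 25(W), a W ⇒ L
n=27: can move to 9, which is L ⇒ W
n=28: the only move is to 27(W), a W ⇒ L
n=29: can move to 28, which is L ⇒ W
n=30: moves to 10(W), 29(W); every one is W ⇒ L
Reading off the rows marked L gives the requested list; there are 15 such values of n.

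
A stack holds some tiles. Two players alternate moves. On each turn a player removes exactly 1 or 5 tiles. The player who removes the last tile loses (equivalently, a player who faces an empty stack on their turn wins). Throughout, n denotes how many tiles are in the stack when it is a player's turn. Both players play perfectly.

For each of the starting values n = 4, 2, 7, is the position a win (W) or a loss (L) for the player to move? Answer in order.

4: W, 2: W, 7: L

Classify positions by backward induction: terminal positions (no move available) are W. From any other position, the mover wins iff some move reaches an L.
n=0: no move; the opponent has just taken the last tile and therefore loses → W
n=1: the only move is to 0(W), a W ⇒ L
n=2: can move to 1, which is L ⇒ W
n=3: the only move is to 2(W), a W ⇒ L
n=4: can move to 3, which is L ⇒ W
n=5: moves to 4(W), 0(W); every one is W ⇒ L
n=6: can move to 5, which is L ⇒ W
n=7: moves to 6(W), 2(W); every one is W ⇒ L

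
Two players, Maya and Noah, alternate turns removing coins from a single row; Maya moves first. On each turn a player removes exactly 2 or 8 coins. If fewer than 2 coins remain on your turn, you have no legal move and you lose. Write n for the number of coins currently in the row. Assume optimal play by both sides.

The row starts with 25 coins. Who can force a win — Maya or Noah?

Noah wins.

Work bottom-up. With no move the player to move loses. Otherwise the position is W if at least one move leads to an L position for the opponent, and L if every move leads to a W.
n=0: no move → L
n=1: no move → L
n=2: W (go to 0, an L position)
n=3: W (go to 1, an L position)
n=4: L (sole option 2(W) is W)
n=5: L (sole option 3(W) is W)
n=6: W (go to 4, an L position)
n=7: W (go to 5, an L position)
n=8: W (go to 0, an L position)
n=9: W (go to 1, an L position)
n=10: L (options 8(W), 2(W) are all W)
n=11: L (options 9(W), 3(W) are all W)
n=12: W (go to 10, an L position)
n=13: W (go to 11, an L position)
n=14: L (options 12(W), 6(W) are all W)
n=15: L (options 13(W), 7(W) are all W)
n=16: W (go to 14, an L position)
n=17: W (go to 15, an L position)
n=18: W (go to 10, an L position)
n=19: W (go to 11, an L position)
n=20: L (options 18(W), 12(W) are all W)
n=21: L (options 19(W), 13(W) are all W)
n=22: W (go to 20, an L position)
n=23: W (go to 21, an L position)
n=24: L (options 22(W), 16(W) are all W)
n=25: L (options 23(W), 17(W) are all W)
The starting position 25 is L: whatever Maya does, the opponent receives a W position.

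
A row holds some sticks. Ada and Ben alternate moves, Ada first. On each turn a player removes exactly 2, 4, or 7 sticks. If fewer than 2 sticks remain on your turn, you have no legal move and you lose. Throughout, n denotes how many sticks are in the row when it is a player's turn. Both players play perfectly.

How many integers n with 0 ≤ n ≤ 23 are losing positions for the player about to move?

8

Compute win/loss labels from the base case upward. A position with no move is L. Any other position is W if it can reach an L in one move, else L.
n=0: no move → L
n=1: no move → L
n=2: reaches L-position 0 → W
n=3: reaches L-position 1 → W
n=4: reaches L-position 0 → W
n=5: reaches L-position 1 → W
n=6: only reaches 4(W), 2(W), all W → L
n=7: reaches L-position 0 → W
n=8: reaches L-position 6 → W
n=9: only reaches 7(W), 5(W), 2(W), all W → L
n=10: reaches L-position 6 → W
n=11: reaches L-position 9 → W
n=12: only reaches 10(W), 8(W), 5(W), all W → L
n=13: reaches L-position 9 → W
n=14: reaches L-position 12 → W
n=15: only reaches 13(W), 11(W), 8(W), all W → L
n=16: reaches L-position 12 → W
n=17: reaches L-position 15 → W
n=18: only reaches 16(W), 14(W), 11(W), all W → L
n=19: reaches L-position 15 → W
n=20: reaches L-position 18 → W
n=21: only reaches 19(W), 17(W), 14(W), all W → L
n=22: reaches L-position 18 → W
n=23: reaches L-position 21 → W
L entries with 0 ≤ n ≤ 23: n = 0, 1, 6, 9, 12, 15, 18, 21; that makes 8.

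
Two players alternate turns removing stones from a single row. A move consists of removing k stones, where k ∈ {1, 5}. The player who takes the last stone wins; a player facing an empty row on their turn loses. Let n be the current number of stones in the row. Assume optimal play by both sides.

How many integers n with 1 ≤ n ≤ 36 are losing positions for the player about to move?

Classify positions by backward induction: terminal positions (no move available) are L. From any other position, the mover wins iff some move reaches an L.
n=0: no move → L
n=1: →0(L), so W
n=2: →1(W) only, which is W, so L
n=3: →2(L), so W
n=4: →3(W) only, which is W, so L
n=5: →4(L), so W
n=6: →5(W), 1(W) — all W, so L
n=7: →6(L), so W
n=8: →7(W), 3(W) — all W, so L
n=9: →8(L), so W
n=10: →9(W), 5(W) — all W, so L
n=11: →10(L), so W
n=12: →11(W), 7(W) — all W, so L
n=13: →12(L), so W
n=14: →13(W), 9(W) — all W, so L
n=15: →14(L), so W
n=16: →15(W), 11(W) — all W, so L
n=17: →16(L), so W
n=18: →17(W), 13(W) — all W, so L
n=19: →18(L), so W
n=20: →19(W), 15(W) — all W, so L
n=21: →20(L), so W
n=22: →21(W), 17(W) — all W, so L
n=23: →22(L), so W
n=24: →23(W), 19(W) — all W, so L
n=25: →24(L), so W
n=26: →25(W), 21(W) — all W, so L
n=27: →26(L), so W
n=28: →27(W), 23(W) — all W, so L
n=29: →28(L), so W
n=30: →29(W), 25(W) — all W, so L
n=31: →30(L), so W
n=32: →31(W), 27(W) — all W, so L
n=33: →32(L), so W
n=34: →33(W), 29(W) — all W, so L
n=35: →34(L), so W
n=36: →35(W), 31(W) — all W, so L
L entries with 1 ≤ n ≤ 36 (n=0 is outside the asked range and is not counted): n = 2, 4, 6, 8, 10, 12, 14, 16, 18, 20, 22, 24, 26, 28, 30, 32, 34, 36; that makes 18.

18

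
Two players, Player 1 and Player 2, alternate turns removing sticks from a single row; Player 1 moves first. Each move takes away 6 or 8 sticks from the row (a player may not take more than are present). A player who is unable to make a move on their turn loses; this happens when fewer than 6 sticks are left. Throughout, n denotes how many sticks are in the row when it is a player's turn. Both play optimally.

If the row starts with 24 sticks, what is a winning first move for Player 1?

Use the standard recursion: the mover loses at a terminal position; elsewhere, the mover wins exactly when some move hands the opponent an L position.
n=0: no move → L
n=1: no move → L
n=2: no move → L
n=3: no move → L
n=4: no move → L
n=5: no move → L
n=6: W (go to 0, an L position)
n=7: W (go to 1, an L position)
n=8: W (go to 2, an L position)
n=9: W (go to 3, an L position)
n=10: W (go to 4, an L position)
n=11: W (go to 5, an L position)
n=12: W (go to 4, an L position)
n=13: W (go to 5, an L position)
n=14: L (options 8(W), 6(W) are all W)
n=15: L (options 9(W), 7(W) are all W)
n=16: L (options 10(W), 8(W) are all W)
n=17: L (options 11(W), 9(W) are all W)
n=18: L (options 12(W), 10(W) are all W)
n=19: L (options 13(W), 11(W) are all W)
n=20: W (go to 14, an L position)
n=21: W (go to 15, an L position)
n=22: W (go to 16, an L position)
n=23: W (go to 17, an L position)
n=24: W (go to 18, an L position)
From 24, the L positions reachable in one move are: 18, 16. Any move reaching one of these is winning.

Remove 6, leaving 18.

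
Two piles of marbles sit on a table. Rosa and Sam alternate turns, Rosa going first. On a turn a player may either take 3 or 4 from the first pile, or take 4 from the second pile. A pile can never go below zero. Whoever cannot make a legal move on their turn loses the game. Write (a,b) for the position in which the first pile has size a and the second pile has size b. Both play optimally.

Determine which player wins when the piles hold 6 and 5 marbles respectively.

Rosa wins.

Compute win/loss labels from the base case upward. A position with no move is L. Any other position is W if it can reach an L in one move, else L.
No move ever increases a pile, so every position that can arise here has a ≤ 6 and b ≤ 5; it is enough to label the cells with 0 ≤ a ≤ 6 and 0 ≤ b ≤ 5.
Every move lowers a or b (never raises either), so fill the grid row by row in increasing a, and left to right within a row: each cell's successors are then already labelled.
      b=0  b=1  b=2  b=3  b=4  b=5
a=0:    L    L    L    L    W    W
a=1:    L    L    L    L    W    W
a=2:    L    L    L    L    W    W
a=3:    W    W    W    W    L    L
a=4:    W    W    W    W    L    L
a=5:    W    W    W    W    L    L
a=6:    W    W    W    W    W    W
Cells with no legal move (terminal, hence L): (0,0), (0,1), (0,2), (0,3), (1,0), (1,1), (1,2), (1,3), (2,0), (2,1), (2,2), (2,3).
The remaining L cells, each justified by listing all of its moves:
(3,4): only reaches (0,4)(W), (3,0)(W), all W → L
(3,5): only reaches (0,5)(W), (3,1)(W), all W → L
(4,4): only reaches (1,4)(W), (0,4)(W), (4,0)(W), all W → L
(4,5): only reaches (1,5)(W), (0,5)(W), (4,1)(W), all W → L
(5,4): only reaches (2,4)(W), (1,4)(W), (5,0)(W), all W → L
(5,5): only reaches (2,5)(W), (1,5)(W), (5,1)(W), all W → L
Every other cell has at least one move into one of the L cells above, so it is W.
From (6,5) Rosa can move to (3,5), reaching an L position.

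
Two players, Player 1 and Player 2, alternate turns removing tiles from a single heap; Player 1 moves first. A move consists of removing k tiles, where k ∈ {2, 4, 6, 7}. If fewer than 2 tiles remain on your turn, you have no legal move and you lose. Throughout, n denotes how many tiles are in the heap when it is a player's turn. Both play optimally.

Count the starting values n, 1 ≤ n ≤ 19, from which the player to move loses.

Work bottom-up. With no move the player to move loses. Otherwise the position is W if at least one move leads to an L position for the opponent, and L if every move leads to a W.
n=0: no move → L
n=1: no move → L
n=2: →0(L), so W
n=3: →1(L), so W
n=4: →0(L), so W
n=5: →1(L), so W
n=6: →0(L), so W
n=7: →1(L), so W
n=8: →1(L), so W
n=9: →7(W), 5(W), 3(W), 2(W) — all W, so L
n=10: →8(W), 6(W), 4(W), 3(W) — all W, so L
n=11: →9(L), so W
n=12: →10(L), so W
n=13: →9(L), so W
n=14: →10(L), so W
n=15: →9(L), so W
n=16: →10(L), so W
n=17: →10(L), so W
n=18: →16(W), 14(W), 12(W), 11(W) — all W, so L
n=19: →17(W), 15(W), 13(W), 12(W) — all W, so L
L entries with 1 ≤ n ≤ 19 (n=0 is outside the asked range and is not counted): n = 1, 9, 10, 18, 19; that makes 5.

5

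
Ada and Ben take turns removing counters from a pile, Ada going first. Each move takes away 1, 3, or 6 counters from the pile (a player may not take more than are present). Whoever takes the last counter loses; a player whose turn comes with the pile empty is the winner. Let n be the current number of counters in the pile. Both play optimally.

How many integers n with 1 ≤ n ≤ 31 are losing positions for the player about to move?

11

Label each position W (a win for the player to move) or L (a loss). A position with no legal move is W; any other position is W exactly when some move reaches an L, and L when every move reaches a W.
n=0: no move; the opponent has just taken the last counter and therefore loses → W
n=1: →0(W) only, which is W, so L
n=2: →1(L), so W
n=3: →2(W), 0(W) — all W, so L
n=4: →3(L), so W
n=5: →4(W), 2(W) — all W, so L
n=6: →5(L), so W
n=7: →1(L), so W
n=8: →5(L), so W
n=9: →3(L), so W
n=10: →9(W), 7(W), 4(W) — all W, so L
n=11: →10(L), so W
n=12: →11(W), 9(W), 6(W) — all W, so L
n=13: →12(L), so W
n=14: →13(W), 11(W), 8(W) — all W, so L
n=15: →14(L), so W
n=16: →10(L), so W
n=17: →14(L), so W
n=18: →12(L), so W
n=19: →18(W), 16(W), 13(W) — all W, so L
n=20: →19(L), so W
n=21: →20(W), 18(W), 15(W) — all W, so L
n=22: →21(L), so W
n=23: →22(W), 20(W), 17(W) — all W, so L
n=24: →23(L), so W
n=25: →19(L), so W
n=26: →23(L), so W
n=27: →21(L), so W
n=28: →27(W), 25(W), 22(W) — all W, so L
n=29: →28(L), so W
n=30: →29(W), 27(W), 24(W) — all W, so L
n=31: →30(L), so W
L entries with 1 ≤ n ≤ 31 (the range starts at n=1): n = 1, 3, 5, 10, 12, 14, 19, 21, 23, 28, 30; that makes 11.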